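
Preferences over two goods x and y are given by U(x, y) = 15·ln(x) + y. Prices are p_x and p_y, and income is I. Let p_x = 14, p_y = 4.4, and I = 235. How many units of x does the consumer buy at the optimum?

x* = 4.7143

MU_x = 15/x, MU_y = 1. Tangency: 15/x = p_x/p_y.
So x*(p_x,p_y) = 15·p_y/p_x, independent of income; and y* = (I − 15·p_y)/p_y.
At the given prices: x* = 15·4.4/14 = 4.7143.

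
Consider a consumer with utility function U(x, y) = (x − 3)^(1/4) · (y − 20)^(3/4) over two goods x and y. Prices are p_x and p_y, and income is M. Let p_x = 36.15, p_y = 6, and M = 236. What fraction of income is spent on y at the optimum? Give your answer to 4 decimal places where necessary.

Let x' = x−3, y' = y−20. MRS = (1/3)·y'/x' = p_x/p_y.
After buying the subsistence bundle (3, 20), a share 0.25 of the remaining income goes to x: x* = 3 + 0.25·(M − 3p_x − 20p_y)/p_x.
Discretionary income = 236 − 3·36.15 − 20·6 = 7.55; x* = 3 + 0.25·7.55/36.15 = 3.0522; y* = 20 + 0.75·7.55/6 = 20.9438.
Expenditure on y: 6·20.9438 = 125.6625; share = 0.5325.

share on y = 0.5325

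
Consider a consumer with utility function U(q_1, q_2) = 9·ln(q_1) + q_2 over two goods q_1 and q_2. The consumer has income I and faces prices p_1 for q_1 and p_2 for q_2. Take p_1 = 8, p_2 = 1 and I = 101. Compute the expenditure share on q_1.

share on q_1 = 0.0891

MU_q_1 = 9/q_1, MU_q_2 = 1. Tangency: 9/q_1 = p_1/p_2.
So q_1*(p_1,p_2) = 9·p_2/p_1, independent of income; and q_2* = (I − 9·p_2)/p_2.
At the given prices: q_1* = 9·1/8 = 1.125, and q_2* = 92.
Expenditure on q_1: 8·1.125 = 9; share = 0.0891.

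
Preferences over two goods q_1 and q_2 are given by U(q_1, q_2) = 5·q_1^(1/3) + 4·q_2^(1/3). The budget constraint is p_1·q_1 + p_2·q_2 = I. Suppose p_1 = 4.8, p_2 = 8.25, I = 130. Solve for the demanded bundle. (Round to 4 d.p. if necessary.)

q_1* = 17.5207, q_2* = 5.5637

Substitute q_2 = (q_2/q_1)·q_1 into the budget: q_1* = I/(p_1 + p_2·(q_2/q_1)).
Numerically q_2/q_1 = 0.317553, so q_1* = 130/(4.8 + 8.25·0.317553) = 17.5207 and q_2* = 0.317553·17.5207 = 5.5637.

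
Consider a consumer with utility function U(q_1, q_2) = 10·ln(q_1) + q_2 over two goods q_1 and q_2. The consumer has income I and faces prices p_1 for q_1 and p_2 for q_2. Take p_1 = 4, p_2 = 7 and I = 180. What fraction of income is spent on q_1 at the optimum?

share on q_1 = 0.3889

Set MRS = p_1/p_2: (10/q_1)/1 = p_1/p_2.
So q_1*(p_1,p_2) = 10·p_2/p_1, independent of income; and q_2* = (I − 10·p_2)/p_2.
At the given prices: q_1* = 10·7/4 = 17.5, and q_2* = 15.7143.
Expenditure on q_1: 4·17.5 = 70; share = 0.3889.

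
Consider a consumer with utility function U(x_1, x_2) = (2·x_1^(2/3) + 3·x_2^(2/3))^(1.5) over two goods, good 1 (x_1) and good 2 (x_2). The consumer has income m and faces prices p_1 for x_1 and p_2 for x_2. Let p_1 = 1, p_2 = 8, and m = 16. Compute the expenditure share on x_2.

With the ratio pinned down, the budget gives x_1* = m/(p_1 + p_2·(x_2/x_1)) and x_2* = (x_2/x_1)·x_1*.
Numerically x_2/x_1 = 0.006592, so x_1* = 16/(1 + 8·0.006592) = 15.1985 and x_2* = 0.006592·15.1985 = 0.1002.
Expenditure on x_2: 8·0.1002 = 0.8015; share = 0.0501.

share on x_2 = 0.0501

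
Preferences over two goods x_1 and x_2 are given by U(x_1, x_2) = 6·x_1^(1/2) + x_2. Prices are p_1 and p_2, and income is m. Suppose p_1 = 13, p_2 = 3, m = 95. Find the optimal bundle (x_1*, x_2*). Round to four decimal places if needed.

MU_x_1 = 3/√x_1, MU_x_2 = 1. Tangency: 3/√x_1 = p_1/p_2.
Solve: √x_1 = 3·p_2/p_1, so x_1*(p_1,p_2) = (3·p_2/p_1)², and x_2* = (m − p_1·x_1*)/p_2.
Plugging in: x_1* = (3·3/13)² = 0.4793, x_2* = 29.5897.

x_1* = 0.4793, x_2* = 29.5897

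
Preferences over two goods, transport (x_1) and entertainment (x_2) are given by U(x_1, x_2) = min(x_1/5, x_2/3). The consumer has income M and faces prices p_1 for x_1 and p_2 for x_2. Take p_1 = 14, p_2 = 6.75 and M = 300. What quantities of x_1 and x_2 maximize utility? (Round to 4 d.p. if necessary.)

Leontief preferences: the optimum is at the kink where x_1/5 = x_2/3, i.e. x_2 = (3/5)·x_1.
Budget: p_1·x_1 + p_2·(3/5)·x_1 = M, so (5·p_1 + 3·p_2)·x_1 = 5·M.
Demand: x_1*(p_1,p_2,M) = 5·M/(5·p_1 + 3·p_2), x_2* = 3·M/(5·p_1 + 3·p_2).
Here 5·14 + 3·6.75 = 90.25, giving x_1* = 16.6205 and x_2* = 9.9723.

x_1* = 16.6205, x_2* = 9.9723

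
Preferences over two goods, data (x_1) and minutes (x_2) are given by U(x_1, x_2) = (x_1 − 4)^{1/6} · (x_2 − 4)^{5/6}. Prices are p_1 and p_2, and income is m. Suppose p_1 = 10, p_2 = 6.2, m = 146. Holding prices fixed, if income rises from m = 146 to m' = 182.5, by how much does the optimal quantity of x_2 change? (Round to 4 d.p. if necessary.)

Δx_2* = 4.9059

Let x_1' = x_1−4, x_2' = x_2−4. MRS = (1/5)·x_2'/x_1' = p_1/p_2.
After buying the subsistence bundle (4, 4), a share 1/6 of the remaining income goes to x_1: x_1* = 4 + 1/6·(m − 4p_1 − 4p_2)/p_1.
Discretionary income = 146 − 4·10 − 4·6.2 = 81.2; x_2* = 4 + 5/6·81.2/6.2 = 14.914.
At m' = 182.5: x_2* = 19.8199. Change: 19.8199 − 14.914 = 4.9059.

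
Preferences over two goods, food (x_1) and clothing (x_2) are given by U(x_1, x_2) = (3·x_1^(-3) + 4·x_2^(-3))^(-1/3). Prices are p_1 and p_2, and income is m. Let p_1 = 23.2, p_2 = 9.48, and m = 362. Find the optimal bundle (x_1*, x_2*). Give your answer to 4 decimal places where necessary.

From the CES first-order condition, (3/4)·(x_2/x_1)^(4) = p_1/p_2.
Hence x_2/x_1 = ((4/3)·p_1/p_2)^(1/(4)), i.e. raised to the 0.25 power.
Substitute x_2 = (x_2/x_1)·x_1 into the budget: x_1* = m/(p_1 + p_2·(x_2/x_1)).
Numerically x_2/x_1 = 1.344016, so x_1* = 362/(23.2 + 9.48·1.344016) = 10.072 and x_2* = 1.344016·10.072 = 13.5369.

x_1* = 10.072, x_2* = 13.5369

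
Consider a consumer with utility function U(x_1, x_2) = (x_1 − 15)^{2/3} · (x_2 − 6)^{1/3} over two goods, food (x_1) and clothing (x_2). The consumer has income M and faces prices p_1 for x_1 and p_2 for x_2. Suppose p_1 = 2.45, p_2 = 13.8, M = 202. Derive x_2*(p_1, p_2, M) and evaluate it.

x_2* = 7.9915

MRS = 2·(x_2−6)/(x_1−15). Tangency with p_1/p_2 gives x_2−6 = (1/2)·(p_1/p_2)·(x_1−15).
After buying the subsistence bundle (15, 6), a share 2/3 of the remaining income goes to x_1: x_1* = 15 + 2/3·(M − 15p_1 − 6p_2)/p_1.
Discretionary income = 202 − 15·2.45 − 6·13.8 = 82.45; x_2* = 6 + 1/3·82.45/13.8 = 7.9915.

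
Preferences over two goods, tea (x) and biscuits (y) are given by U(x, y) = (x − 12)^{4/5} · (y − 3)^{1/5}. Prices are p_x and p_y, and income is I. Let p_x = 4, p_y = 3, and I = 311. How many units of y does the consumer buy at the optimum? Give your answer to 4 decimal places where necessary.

MRS = 4·(y−3)/(x−12). Tangency with p_x/p_y gives y−3 = (1/4)·(p_x/p_y)·(x−12).
Substituting into the budget: x* = 12 + 0.8·(I − 12·p_x − 3·p_y)/p_x, and y* = 3 + 0.2·(…)/p_y.
Discretionary income = 311 − 12·4 − 3·3 = 254; y* = 3 + 0.2·254/3 = 19.9333.

y* = 19.9333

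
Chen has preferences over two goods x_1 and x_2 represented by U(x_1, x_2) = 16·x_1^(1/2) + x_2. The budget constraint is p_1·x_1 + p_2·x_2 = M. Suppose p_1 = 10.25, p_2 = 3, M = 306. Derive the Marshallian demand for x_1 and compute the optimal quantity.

x_1* = 5.4825

MU_x_1 = 8/√x_1, MU_x_2 = 1. Tangency: 8/√x_1 = p_1/p_2.
Thus x_1* = (8·p_2/p_1)² — independent of M — with the rest of income spent on x_2.
Plugging in: x_1* = (8·3/10.25)² = 5.4825.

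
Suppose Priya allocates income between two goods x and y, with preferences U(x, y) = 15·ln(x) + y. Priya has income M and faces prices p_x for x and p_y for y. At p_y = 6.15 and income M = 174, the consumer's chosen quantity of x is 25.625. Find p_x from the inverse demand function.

MU_x = 15/x, MU_y = 1. Tangency: 15/x = p_x/p_y.
So x*(p_x,p_y) = 15·p_y/p_x, independent of income; and y* = (M − 15·p_y)/p_y.
Set x* = 25.625 in the demand function and solve for p_x: p_x = 3.6.

p_x = 3.6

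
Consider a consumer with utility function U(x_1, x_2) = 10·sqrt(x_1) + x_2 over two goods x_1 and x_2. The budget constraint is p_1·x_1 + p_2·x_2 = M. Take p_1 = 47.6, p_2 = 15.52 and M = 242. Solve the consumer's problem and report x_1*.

x_1* = 2.6577

Set MRS = p_1/p_2: 5·x_1^(−1/2) = p_1/p_2.
Thus x_1* = (5·p_2/p_1)² — independent of M — with the rest of income spent on x_2.
Plugging in: x_1* = (5·15.52/47.6)² = 2.6577.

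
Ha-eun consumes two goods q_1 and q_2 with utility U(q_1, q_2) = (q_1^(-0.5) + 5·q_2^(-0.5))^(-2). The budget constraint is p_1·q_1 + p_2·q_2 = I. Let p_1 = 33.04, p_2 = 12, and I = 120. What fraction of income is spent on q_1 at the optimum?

Substitute q_2 = (q_2/q_1)·q_1 into the budget: q_1* = I/(p_1 + p_2·(q_2/q_1)).
Numerically q_2/q_1 = 5.744063, so q_1* = 120/(33.04 + 12·5.744063) = 1.1768 and q_2* = 5.744063·1.1768 = 6.7598.
Expenditure on q_1: 33.04·1.1768 = 38.8825; share = 0.324.

share on q_1 = 0.324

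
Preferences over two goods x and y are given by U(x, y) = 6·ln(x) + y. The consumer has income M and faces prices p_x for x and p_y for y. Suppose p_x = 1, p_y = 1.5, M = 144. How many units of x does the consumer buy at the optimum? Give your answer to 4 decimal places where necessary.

Set MRS = p_x/p_y: (6/x)/1 = p_x/p_y.
So x*(p_x,p_y) = 6·p_y/p_x, independent of income; and y* = (M − 6·p_y)/p_y.
At the given prices: x* = 6·1.5/1 = 9.

x* = 9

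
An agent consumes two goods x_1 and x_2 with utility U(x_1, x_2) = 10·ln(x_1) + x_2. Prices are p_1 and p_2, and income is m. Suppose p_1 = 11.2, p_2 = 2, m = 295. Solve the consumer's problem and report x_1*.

So x_1*(p_1,p_2) = 10·p_2/p_1, independent of income; and x_2* = (m − 10·p_2)/p_2.
At the given prices: x_1* = 10·2/11.2 = 1.7857.

x_1* = 1.7857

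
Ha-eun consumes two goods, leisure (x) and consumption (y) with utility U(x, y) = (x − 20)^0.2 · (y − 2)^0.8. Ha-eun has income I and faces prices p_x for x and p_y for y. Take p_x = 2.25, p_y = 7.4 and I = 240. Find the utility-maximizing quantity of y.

y* = 21.4811

Let x' = x−20, y' = y−2. MRS = (1/4)·y'/x' = p_x/p_y.
Substituting into the budget: x* = 20 + 0.2·(I − 20·p_x − 2·p_y)/p_x, and y* = 2 + 0.8·(…)/p_y.
Discretionary income = 240 − 20·2.25 − 2·7.4 = 180.2; y* = 2 + 0.8·180.2/7.4 = 21.4811.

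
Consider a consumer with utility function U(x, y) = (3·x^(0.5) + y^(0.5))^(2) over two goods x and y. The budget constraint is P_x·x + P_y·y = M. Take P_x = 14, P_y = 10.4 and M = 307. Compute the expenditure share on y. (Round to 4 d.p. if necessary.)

From the CES first-order condition, 3·(y/x)^(0.5) = P_x/P_y.
Hence y/x = ((1/3)·P_x/P_y)^(1/(0.5)), i.e. raised to the 2 power.
Substitute y = (y/x)·x into the budget: x* = M/(P_x + P_y·(y/x)).
Numerically y/x = 0.201348, so x* = 307/(14 + 10.4·0.201348) = 19.0754 and y* = 0.201348·19.0754 = 3.8408.
Expenditure on y: 10.4·3.8408 = 39.9442; share = 0.1301.

share on y = 0.1301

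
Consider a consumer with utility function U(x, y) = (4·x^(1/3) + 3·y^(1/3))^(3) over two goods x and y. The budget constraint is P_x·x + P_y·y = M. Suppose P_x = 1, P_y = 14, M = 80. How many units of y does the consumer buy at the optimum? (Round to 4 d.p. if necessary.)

MU_x ∝ 4·x^(-2/3), MU_y ∝ 3·y^(-2/3), so MRS = (4/3)·(y/x)^(2/3) = P_x/P_y.
Hence y/x = ((3/4)·P_x/P_y)^(1/(2/3)), i.e. raised to the 1.5 power.
With the ratio pinned down, the budget gives x* = M/(P_x + P_y·(y/x)) and y* = (y/x)·x*.
Numerically y/x = 0.012399, so x* = 80/(1 + 14·0.012399) = 68.1668 and y* = 0.012399·68.1668 = 0.8452.

y* = 0.8452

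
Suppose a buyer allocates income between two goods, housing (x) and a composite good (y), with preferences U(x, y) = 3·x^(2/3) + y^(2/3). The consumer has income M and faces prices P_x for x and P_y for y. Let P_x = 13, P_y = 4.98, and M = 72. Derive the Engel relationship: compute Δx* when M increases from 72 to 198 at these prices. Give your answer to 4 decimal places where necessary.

MU_x ∝ 3·x^(-1/3), MU_y ∝ y^(-1/3), so MRS = 3·(y/x)^(1/3) = P_x/P_y.
Hence y/x = ((1/3)·P_x/P_y)^(1/(1/3)), i.e. raised to the 3 power.
Substitute y = (y/x)·x into the budget: x* = M/(P_x + P_y·(y/x)).
Numerically y/x = 0.658837, so x* = 72/(13 + 4.98·0.658837) = 4.4223.
At M' = 198: x* = 12.1614. Change: 12.1614 − 4.4223 = 7.7391.

Δx* = 7.7391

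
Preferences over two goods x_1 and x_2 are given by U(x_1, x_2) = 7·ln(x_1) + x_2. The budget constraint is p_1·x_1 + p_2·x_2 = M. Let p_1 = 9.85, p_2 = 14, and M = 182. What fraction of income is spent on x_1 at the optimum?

share on x_1 = 0.5385

MU_x_1 = 7/x_1, MU_x_2 = 1. Tangency: 7/x_1 = p_1/p_2.
So x_1*(p_1,p_2) = 7·p_2/p_1, independent of income; and x_2* = (M − 7·p_2)/p_2.
At the given prices: x_1* = 7·14/9.85 = 9.9492, and x_2* = 6.
Expenditure on x_1: 9.85·9.9492 = 98; share = 0.5385.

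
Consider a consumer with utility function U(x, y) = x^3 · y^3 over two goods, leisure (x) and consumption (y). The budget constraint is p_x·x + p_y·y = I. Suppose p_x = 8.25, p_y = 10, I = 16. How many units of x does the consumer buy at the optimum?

The MRS is y/x. Set MRS = p_x/p_y.
So 3·p_y·y = 3·p_x·x; combined with the budget, a share 0.5 of income goes to x.
Demand: x*(p_x,p_y,I) = 0.5·I/p_x and y* = 0.5·I/p_y.
At p_x=8.25, p_y=10, I=16: x* = 0.5·16/8.25 = 0.9697.

x* = 0.9697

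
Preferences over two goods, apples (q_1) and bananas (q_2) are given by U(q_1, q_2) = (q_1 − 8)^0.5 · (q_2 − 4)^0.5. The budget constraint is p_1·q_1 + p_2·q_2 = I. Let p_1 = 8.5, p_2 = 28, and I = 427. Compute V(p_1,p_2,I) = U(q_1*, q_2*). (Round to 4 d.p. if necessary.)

Substituting into the budget: q_1* = 8 + 0.5·(I − 8·p_1 − 4·p_2)/p_1, and q_2* = 4 + 0.5·(…)/p_2.
Discretionary income = 427 − 8·8.5 − 4·28 = 247; q_1* = 8 + 0.5·247/8.5 = 22.5294; q_2* = 4 + 0.5·247/28 = 8.4107.
Utility at the optimum: U(22.5294, 8.4107) = 8.0053.

V = 8.0053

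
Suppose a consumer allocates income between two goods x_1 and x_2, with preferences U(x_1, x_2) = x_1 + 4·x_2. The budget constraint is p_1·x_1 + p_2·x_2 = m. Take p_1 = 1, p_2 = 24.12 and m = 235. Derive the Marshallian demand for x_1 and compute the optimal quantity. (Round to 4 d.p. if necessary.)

Linear utility — the consumer picks whichever good has higher MU/price: 1/1 = 1 vs 4/24.12 = 0.1658.
x_1 gives more utility per dollar, so spend all income on x_1: x_1* = m/p_1, x_2* = 0.
Numerically: x_1* = 235, x_2* = 0.

x_1* = 235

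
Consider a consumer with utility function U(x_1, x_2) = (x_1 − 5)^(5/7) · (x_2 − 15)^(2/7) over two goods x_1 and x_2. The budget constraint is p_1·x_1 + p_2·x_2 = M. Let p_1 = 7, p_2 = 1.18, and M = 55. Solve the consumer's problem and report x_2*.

Substituting into the budget: x_1* = 5 + 5/7·(M − 5·p_1 − 15·p_2)/p_1, and x_2* = 15 + 2/7·(…)/p_2.
Discretionary income = 55 − 5·7 − 15·1.18 = 2.3; x_2* = 15 + 2/7·2.3/1.18 = 15.5569.

x_2* = 15.5569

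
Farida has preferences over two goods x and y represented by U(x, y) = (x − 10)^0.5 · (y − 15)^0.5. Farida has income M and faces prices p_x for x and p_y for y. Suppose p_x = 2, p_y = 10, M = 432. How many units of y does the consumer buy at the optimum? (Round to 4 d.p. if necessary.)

This is Cobb-Douglas in (x−10, y−15): tangency gives 0.5·p_y·(y−15) = 0.5·p_x·(x−10).
Substituting into the budget: x* = 10 + 0.5·(M − 10·p_x − 15·p_y)/p_x, and y* = 15 + 0.5·(…)/p_y.
Discretionary income = 432 − 10·2 − 15·10 = 262; y* = 15 + 0.5·262/10 = 28.1.

y* = 28.1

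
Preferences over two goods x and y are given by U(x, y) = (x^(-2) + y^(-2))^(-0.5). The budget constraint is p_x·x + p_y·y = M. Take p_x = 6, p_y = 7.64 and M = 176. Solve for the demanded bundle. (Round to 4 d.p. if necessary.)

From the CES first-order condition, (y/x)^(3) = p_x/p_y.
Hence y/x = (p_x/p_y)^(1/(3)), i.e. raised to the 1/3 power.
Substitute y = (y/x)·x into the budget: x* = M/(p_x + p_y·(y/x)).
Numerically y/x = 0.922612, so x* = 176/(6 + 7.64·0.922612) = 13.4879 and y* = 0.922612·13.4879 = 12.4441.

x* = 13.4879, y* = 12.4441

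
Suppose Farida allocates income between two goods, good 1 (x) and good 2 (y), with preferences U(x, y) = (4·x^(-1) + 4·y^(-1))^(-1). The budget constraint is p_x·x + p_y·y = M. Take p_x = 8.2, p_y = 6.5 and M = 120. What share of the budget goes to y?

MU_x ∝ 4·x^(-2), MU_y ∝ 4·y^(-2), so MRS = (y/x)^(2) = p_x/p_y.
Hence y/x = (p_x/p_y)^(1/(2)), i.e. raised to the 0.5 power.
With the ratio pinned down, the budget gives x* = M/(p_x + p_y·(y/x)) and y* = (y/x)·x*.
Numerically y/x = 1.123182, so x* = 120/(8.2 + 6.5·1.123182) = 7.7416 and y* = 1.123182·7.7416 = 8.6952.
Expenditure on y: 6.5·8.6952 = 56.5189; share = 0.471.

share on y = 0.471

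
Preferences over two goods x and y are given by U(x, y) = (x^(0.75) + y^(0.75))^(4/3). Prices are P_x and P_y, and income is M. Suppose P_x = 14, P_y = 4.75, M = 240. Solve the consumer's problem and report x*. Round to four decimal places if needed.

From the CES first-order condition, (y/x)^(0.25) = P_x/P_y.
Solve for the ratio: y/x = [P_x/P_y]^(4).
With the ratio pinned down, the budget gives x* = M/(P_x + P_y·(y/x)) and y* = (y/x)·x*.
Numerically y/x = 75.463632, so x* = 240/(14 + 4.75·75.463632) = 0.6444.

x* = 0.6444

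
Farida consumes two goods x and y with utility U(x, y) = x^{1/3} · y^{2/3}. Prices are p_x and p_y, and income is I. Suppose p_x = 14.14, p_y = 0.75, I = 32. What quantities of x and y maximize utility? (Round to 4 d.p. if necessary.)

x* = 0.7544, y* = 28.4444

MU_x/MU_y = (1/3·y)/(2/3·x); tangency sets this equal to p_x/p_y.
So 1/3·p_y·y = 2/3·p_x·x; combined with the budget, a share 1/3 of income goes to x.
Demand: x*(p_x,p_y,I) = 1/3·I/p_x and y* = 2/3·I/p_y.
At p_x=14.14, p_y=0.75, I=32: x* = 1/3·32/14.14 = 0.7544, y* = 28.4444.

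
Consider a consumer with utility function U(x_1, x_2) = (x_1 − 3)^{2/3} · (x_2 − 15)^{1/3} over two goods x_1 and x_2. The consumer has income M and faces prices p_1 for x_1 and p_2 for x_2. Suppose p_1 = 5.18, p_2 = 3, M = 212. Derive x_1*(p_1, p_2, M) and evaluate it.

Let x_1' = x_1−3, x_2' = x_2−15. MRS = 2·x_2'/x_1' = p_1/p_2.
Substituting into the budget: x_1* = 3 + 2/3·(M − 3·p_1 − 15·p_2)/p_1, and x_2* = 15 + 1/3·(…)/p_2.
Discretionary income = 212 − 3·5.18 − 15·3 = 151.46; x_1* = 3 + 2/3·151.46/5.18 = 22.4929.

x_1* = 22.4929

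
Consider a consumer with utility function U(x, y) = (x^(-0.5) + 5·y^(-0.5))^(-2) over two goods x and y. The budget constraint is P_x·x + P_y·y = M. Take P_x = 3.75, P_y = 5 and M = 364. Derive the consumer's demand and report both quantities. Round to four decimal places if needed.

MRS = MU_x/MU_y = (1/5)·(y/x)^(1.5). Set equal to P_x/P_y.
Hence y/x = (5·P_x/P_y)^(1/(1.5)), i.e. raised to the 2/3 power.
Substitute y = (y/x)·x into the budget: x* = M/(P_x + P_y·(y/x)).
Numerically y/x = 2.413723, so x* = 364/(3.75 + 5·2.413723) = 23.0109 and y* = 2.413723·23.0109 = 55.5419.

x* = 23.0109, y* = 55.5419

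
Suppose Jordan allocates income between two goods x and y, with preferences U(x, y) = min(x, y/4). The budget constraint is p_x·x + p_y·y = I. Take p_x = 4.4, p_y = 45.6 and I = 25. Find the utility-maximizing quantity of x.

x* = 0.1338

With perfect complements, no substitution: consume in ratio x:y = 1:4.
Budget: p_x·x + p_y·4·x = I, so (p_x + 4·p_y)·x = I.
Demand: x*(p_x,p_y,I) = I/(p_x + 4·p_y), y* = 4·I/(p_x + 4·p_y).
Here 4.4 + 4·45.6 = 186.8, giving x* = 0.1338.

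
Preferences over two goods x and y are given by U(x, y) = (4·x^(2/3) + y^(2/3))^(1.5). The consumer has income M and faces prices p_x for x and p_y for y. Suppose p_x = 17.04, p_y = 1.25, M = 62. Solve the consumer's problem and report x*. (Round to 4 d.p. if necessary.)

MU_x ∝ 4·x^(-1/3), MU_y ∝ y^(-1/3), so MRS = 4·(y/x)^(1/3) = p_x/p_y.
Solve for the ratio: y/x = [(1/4)·p_x/p_y]^(3).
Substitute y = (y/x)·x into the budget: x* = M/(p_x + p_y·(y/x)).
Numerically y/x = 39.582093, so x* = 62/(17.04 + 1.25·39.582093) = 0.9321.

x* = 0.9321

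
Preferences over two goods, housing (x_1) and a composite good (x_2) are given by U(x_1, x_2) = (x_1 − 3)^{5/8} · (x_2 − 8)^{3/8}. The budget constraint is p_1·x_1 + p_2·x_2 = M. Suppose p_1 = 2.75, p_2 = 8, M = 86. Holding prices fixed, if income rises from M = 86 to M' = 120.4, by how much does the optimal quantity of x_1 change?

After buying the subsistence bundle (3, 8), a share 0.625 of the remaining income goes to x_1: x_1* = 3 + 0.625·(M − 3p_1 − 8p_2)/p_1.
Discretionary income = 86 − 3·2.75 − 8·8 = 13.75; x_1* = 3 + 0.625·13.75/2.75 = 6.125.
At M' = 120.4: x_1* = 13.9432. Change: 13.9432 − 6.125 = 7.8182.

Δx_1* = 7.8182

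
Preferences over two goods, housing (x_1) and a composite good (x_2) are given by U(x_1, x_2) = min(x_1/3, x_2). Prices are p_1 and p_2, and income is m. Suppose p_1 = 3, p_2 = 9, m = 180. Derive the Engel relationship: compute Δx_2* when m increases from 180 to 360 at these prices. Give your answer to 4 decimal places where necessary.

Leontief preferences: the optimum is at the kink where x_1/3 = x_2/1, i.e. x_2 = (1/3)·x_1.
Budget: p_1·x_1 + p_2·(1/3)·x_1 = m, so (3·p_1 + p_2)·x_1 = 3·m.
Demand: x_1*(p_1,p_2,m) = 3·m/(3·p_1 + p_2), x_2* = m/(3·p_1 + p_2).
Here 3·3 + 9 = 18, giving x_2* = 10.
At m' = 360: x_2* = 20. Change: 20 − 10 = 10.

Δx_2* = 10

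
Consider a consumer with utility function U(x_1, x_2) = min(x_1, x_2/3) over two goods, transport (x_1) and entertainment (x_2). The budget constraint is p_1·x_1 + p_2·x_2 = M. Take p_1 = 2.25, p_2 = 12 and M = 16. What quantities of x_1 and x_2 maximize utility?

x_1* = 0.4183, x_2* = 1.2549

With perfect complements, no substitution: consume in ratio x_1:x_2 = 1:3.
Budget: p_1·x_1 + p_2·3·x_1 = M, so (p_1 + 3·p_2)·x_1 = M.
Demand: x_1*(p_1,p_2,M) = M/(p_1 + 3·p_2), x_2* = 3·M/(p_1 + 3·p_2).
Here 2.25 + 3·12 = 38.25, giving x_1* = 0.4183 and x_2* = 1.2549.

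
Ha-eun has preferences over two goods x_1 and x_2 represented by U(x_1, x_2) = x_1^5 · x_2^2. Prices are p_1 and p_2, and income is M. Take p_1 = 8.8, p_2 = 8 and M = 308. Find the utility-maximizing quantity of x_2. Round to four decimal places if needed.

MU_x_1/MU_x_2 = (5·x_2)/(2·x_1); tangency sets this equal to p_1/p_2.
So 5·p_2·x_2 = 2·p_1·x_1; combined with the budget, a share 5/7 of income goes to x_1.
Demand: x_1*(p_1,p_2,M) = 5/7·M/p_1 and x_2* = 2/7·M/p_2.
At p_1=8.8, p_2=8, M=308: x_2* = 2/7·308/8 = 11.

x_2* = 11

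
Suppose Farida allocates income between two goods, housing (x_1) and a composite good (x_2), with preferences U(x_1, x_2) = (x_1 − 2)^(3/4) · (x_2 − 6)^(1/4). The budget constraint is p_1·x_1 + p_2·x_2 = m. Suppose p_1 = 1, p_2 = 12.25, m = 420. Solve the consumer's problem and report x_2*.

This is Cobb-Douglas in (x_1−2, x_2−6): tangency gives 0.75·p_2·(x_2−6) = 0.25·p_1·(x_1−2).
After buying the subsistence bundle (2, 6), a share 0.75 of the remaining income goes to x_1: x_1* = 2 + 0.75·(m − 2p_1 − 6p_2)/p_1.
Discretionary income = 420 − 2·1 − 6·12.25 = 344.5; x_2* = 6 + 0.25·344.5/12.25 = 13.0306.

x_2* = 13.0306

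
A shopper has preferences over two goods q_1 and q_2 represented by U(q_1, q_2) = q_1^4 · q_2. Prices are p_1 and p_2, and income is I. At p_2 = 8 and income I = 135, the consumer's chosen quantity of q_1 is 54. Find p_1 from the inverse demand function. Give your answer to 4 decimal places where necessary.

Tangency: MRS = 4·q_2/q_1 = p_1/p_2.
So 4·p_2·q_2 = p_1·q_1; combined with the budget, a share 0.8 of income goes to q_1.
Demand: q_1*(p_1,p_2,I) = 0.8·I/p_1 and q_2* = 0.2·I/p_2.
Set q_1* = 54 in the demand function and solve for p_1: p_1 = 2.

p_1 = 2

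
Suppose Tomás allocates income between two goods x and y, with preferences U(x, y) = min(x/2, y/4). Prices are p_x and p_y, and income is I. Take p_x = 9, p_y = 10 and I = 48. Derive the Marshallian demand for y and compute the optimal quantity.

Leontief preferences: the optimum is at the kink where x/2 = y/4, i.e. y = 2·x.
Budget: p_x·x + p_y·2·x = I, so (2·p_x + 4·p_y)·x = 2·I.
Demand: x*(p_x,p_y,I) = 2·I/(2·p_x + 4·p_y), y* = 4·I/(2·p_x + 4·p_y).
Here 2·9 + 4·10 = 58, giving y* = 3.3103.

y* = 3.3103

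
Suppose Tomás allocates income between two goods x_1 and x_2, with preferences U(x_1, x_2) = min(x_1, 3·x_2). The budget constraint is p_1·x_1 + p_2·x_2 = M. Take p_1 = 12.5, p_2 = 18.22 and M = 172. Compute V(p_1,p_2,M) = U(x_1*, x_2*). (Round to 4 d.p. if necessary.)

V = 9.2606

Here 3·12.5 + 18.22 = 55.72, giving x_1* = 9.2606 and x_2* = 3.0869.
Utility at the optimum: U(9.2606, 3.0869) = 9.2606.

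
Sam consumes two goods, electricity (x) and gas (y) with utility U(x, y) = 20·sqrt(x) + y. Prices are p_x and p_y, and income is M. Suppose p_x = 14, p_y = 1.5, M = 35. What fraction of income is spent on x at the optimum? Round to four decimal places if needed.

share on x = 0.4592

MU_x = 10/√x, MU_y = 1. Tangency: 10/√x = p_x/p_y.
Thus x* = (10·p_y/p_x)² — independent of M — with the rest of income spent on y.
Plugging in: x* = (10·1.5/14)² = 1.148, y* = 12.619.
Expenditure on x: 14·1.148 = 16.0714; share = 0.4592.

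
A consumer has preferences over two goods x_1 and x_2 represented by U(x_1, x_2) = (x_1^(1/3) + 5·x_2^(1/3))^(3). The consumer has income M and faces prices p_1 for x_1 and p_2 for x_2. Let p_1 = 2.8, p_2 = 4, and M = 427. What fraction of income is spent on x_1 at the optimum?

share on x_1 = 0.0966

MRS = MU_x_1/MU_x_2 = (1/5)·(x_2/x_1)^(2/3). Set equal to p_1/p_2.
Solve for the ratio: x_2/x_1 = [5·p_1/p_2]^(1.5).
Substitute x_2 = (x_2/x_1)·x_1 into the budget: x_1* = M/(p_1 + p_2·(x_2/x_1)).
Numerically x_2/x_1 = 6.5479, so x_1* = 427/(2.8 + 4·6.5479) = 14.7284 and x_2* = 6.5479·14.7284 = 96.4401.
Expenditure on x_1: 2.8·14.7284 = 41.2395; share = 0.0966.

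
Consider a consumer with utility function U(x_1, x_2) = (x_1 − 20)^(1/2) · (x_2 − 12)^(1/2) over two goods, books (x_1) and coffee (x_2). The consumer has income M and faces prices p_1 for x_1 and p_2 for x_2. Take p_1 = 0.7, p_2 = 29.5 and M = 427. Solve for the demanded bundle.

After buying the subsistence bundle (20, 12), a share 0.5 of the remaining income goes to x_1: x_1* = 20 + 0.5·(M − 20p_1 − 12p_2)/p_1.
Discretionary income = 427 − 20·0.7 − 12·29.5 = 59; x_1* = 20 + 0.5·59/0.7 = 62.1429; x_2* = 12 + 0.5·59/29.5 = 13.

x_1* = 62.1429, x_2* = 13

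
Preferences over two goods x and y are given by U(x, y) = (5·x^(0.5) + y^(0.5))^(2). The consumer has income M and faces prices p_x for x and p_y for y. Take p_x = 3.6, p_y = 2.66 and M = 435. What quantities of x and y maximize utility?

MRS = MU_x/MU_y = 5·(y/x)^(0.5). Set equal to p_x/p_y.
Hence y/x = ((1/5)·p_x/p_y)^(1/(0.5)), i.e. raised to the 2 power.
With the ratio pinned down, the budget gives x* = M/(p_x + p_y·(y/x)) and y* = (y/x)·x*.
Numerically y/x = 0.073266, so x* = 435/(3.6 + 2.66·0.073266) = 114.6279 and y* = 0.073266·114.6279 = 8.3983.

x* = 114.6279, y* = 8.3983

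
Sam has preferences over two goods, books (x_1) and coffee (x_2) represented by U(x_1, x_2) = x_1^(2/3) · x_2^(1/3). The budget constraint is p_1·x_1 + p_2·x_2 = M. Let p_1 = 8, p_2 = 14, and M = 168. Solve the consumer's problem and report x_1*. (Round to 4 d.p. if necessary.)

The MRS is 2·x_2/x_1. Set MRS = p_1/p_2.
Rearranging, p_2·x_2 = (1/2)·p_1·x_1. Substituting into the budget gives p_1·x_1·(1 + (1/2)) = M.
Demand: x_1*(p_1,p_2,M) = 2/3·M/p_1 and x_2* = 1/3·M/p_2.
At p_1=8, p_2=14, M=168: x_1* = 2/3·168/8 = 14.

x_1* = 14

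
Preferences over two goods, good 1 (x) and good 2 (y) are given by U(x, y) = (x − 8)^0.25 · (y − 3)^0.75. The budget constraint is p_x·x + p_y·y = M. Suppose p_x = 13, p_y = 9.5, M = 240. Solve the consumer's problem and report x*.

MRS = (1/3)·(y−3)/(x−8). Tangency with p_x/p_y gives y−3 = 3·(p_x/p_y)·(x−8).
Substituting into the budget: x* = 8 + 0.25·(M − 8·p_x − 3·p_y)/p_x, and y* = 3 + 0.75·(…)/p_y.
Discretionary income = 240 − 8·13 − 3·9.5 = 107.5; x* = 8 + 0.25·107.5/13 = 10.0673.

x* = 10.0673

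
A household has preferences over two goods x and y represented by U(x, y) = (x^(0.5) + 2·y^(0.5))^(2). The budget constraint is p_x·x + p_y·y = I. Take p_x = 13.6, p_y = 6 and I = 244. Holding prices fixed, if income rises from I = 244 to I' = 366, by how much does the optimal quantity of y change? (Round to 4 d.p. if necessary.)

Substitute y = (y/x)·x into the budget: x* = I/(p_x + p_y·(y/x)).
Numerically y/x = 20.551111, so x* = 244/(13.6 + 6·20.551111) = 1.7822 and y* = 20.551111·1.7822 = 36.6269.
At I' = 366: y* = 54.9404. Change: 54.9404 − 36.6269 = 18.3135.

Δy* = 18.3135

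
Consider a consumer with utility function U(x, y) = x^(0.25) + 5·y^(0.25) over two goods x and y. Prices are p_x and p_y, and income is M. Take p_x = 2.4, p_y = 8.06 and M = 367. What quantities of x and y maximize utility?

x* = 22.7916, y* = 38.7469

MU_x ∝ x^(-0.75), MU_y ∝ 5·y^(-0.75), so MRS = (1/5)·(y/x)^(0.75) = p_x/p_y.
Solve for the ratio: y/x = [5·p_x/p_y]^(4/3).
Substitute y = (y/x)·x into the budget: x* = M/(p_x + p_y·(y/x)).
Numerically y/x = 1.70005, so x* = 367/(2.4 + 8.06·1.70005) = 22.7916 and y* = 1.70005·22.7916 = 38.7469.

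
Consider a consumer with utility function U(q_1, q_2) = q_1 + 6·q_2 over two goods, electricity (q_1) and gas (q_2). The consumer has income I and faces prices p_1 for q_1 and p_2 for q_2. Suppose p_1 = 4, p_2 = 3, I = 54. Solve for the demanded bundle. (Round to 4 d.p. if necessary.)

q_1* = 0, q_2* = 18

Perfect substitutes: compare marginal utility per dollar. 1/p_1 vs 6/p_2 → 0.25 vs 2.
q_2 gives more utility per dollar, so spend all income on q_2: q_2* = I/p_2, q_1* = 0.
Numerically: q_1* = 0, q_2* = 18.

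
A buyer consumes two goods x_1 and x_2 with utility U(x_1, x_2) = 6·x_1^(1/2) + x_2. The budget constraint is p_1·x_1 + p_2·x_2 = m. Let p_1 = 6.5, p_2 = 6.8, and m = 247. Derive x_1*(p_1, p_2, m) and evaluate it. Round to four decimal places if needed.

x_1* = 9.8499

Utility is quasi-linear in x_2; the FOC for x_1 is 3/√x_1 = p_1/p_2.
Thus x_1* = (3·p_2/p_1)² — independent of m — with the rest of income spent on x_2.
Plugging in: x_1* = (3·6.8/6.5)² = 9.8499.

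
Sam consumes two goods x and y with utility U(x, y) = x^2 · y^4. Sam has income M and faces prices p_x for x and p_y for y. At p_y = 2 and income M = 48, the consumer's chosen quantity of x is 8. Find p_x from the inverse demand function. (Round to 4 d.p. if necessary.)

p_x = 2

MU_x/MU_y = (2·y)/(4·x); tangency sets this equal to p_x/p_y.
Rearranging, p_y·y = 2·p_x·x. Substituting into the budget gives p_x·x·(1 + 2) = M.
Demand: x*(p_x,p_y,M) = 1/3·M/p_x and y* = 2/3·M/p_y.
Set x* = 8 in the demand function and solve for p_x: p_x = 2.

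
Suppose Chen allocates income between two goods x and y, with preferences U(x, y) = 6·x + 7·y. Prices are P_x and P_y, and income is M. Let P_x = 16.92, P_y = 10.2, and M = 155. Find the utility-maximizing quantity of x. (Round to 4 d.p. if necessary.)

Linear utility — the consumer picks whichever good has higher MU/price: 6/16.92 = 0.3546 vs 7/10.2 = 0.6863.
y gives more utility per dollar, so spend all income on y: y* = M/P_y, x* = 0.
Numerically: x* = 0, y* = 15.1961.

x* = 0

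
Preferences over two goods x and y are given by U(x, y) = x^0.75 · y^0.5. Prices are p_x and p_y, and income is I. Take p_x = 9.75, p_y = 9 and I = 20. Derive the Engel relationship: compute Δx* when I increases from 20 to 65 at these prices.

Δx* = 2.7692

Demand: x*(p_x,p_y,I) = 0.6·I/p_x and y* = 0.4·I/p_y.
At p_x=9.75, p_y=9, I=20: x* = 0.6·20/9.75 = 1.2308.
At I' = 65: x* = 4. Change: 4 − 1.2308 = 2.7692.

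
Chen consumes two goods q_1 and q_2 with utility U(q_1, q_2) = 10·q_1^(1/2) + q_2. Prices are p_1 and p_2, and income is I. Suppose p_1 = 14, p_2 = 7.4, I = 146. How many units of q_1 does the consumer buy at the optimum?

q_1* = 6.9847

MU_q_1 = 5/√q_1, MU_q_2 = 1. Tangency: 5/√q_1 = p_1/p_2.
Thus q_1* = (5·p_2/p_1)² — independent of I — with the rest of income spent on q_2.
Plugging in: q_1* = (5·7.4/14)² = 6.9847.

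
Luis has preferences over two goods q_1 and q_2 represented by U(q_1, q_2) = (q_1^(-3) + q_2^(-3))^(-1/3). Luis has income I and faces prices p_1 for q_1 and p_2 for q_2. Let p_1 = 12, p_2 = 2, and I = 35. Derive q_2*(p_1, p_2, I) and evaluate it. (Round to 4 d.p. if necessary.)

With the ratio pinned down, the budget gives q_1* = I/(p_1 + p_2·(q_2/q_1)) and q_2* = (q_2/q_1)·q_1*.
Numerically q_2/q_1 = 1.565085, so q_1* = 35/(12 + 2·1.565085) = 2.3133 and q_2* = 1.565085·2.3133 = 3.6204.

q_2* = 3.6204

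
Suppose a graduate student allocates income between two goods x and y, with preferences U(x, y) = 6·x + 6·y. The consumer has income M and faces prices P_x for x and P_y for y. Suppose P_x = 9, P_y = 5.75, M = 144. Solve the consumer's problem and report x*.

Linear utility — the consumer picks whichever good has higher MU/price: 6/9 = 0.6667 vs 6/5.75 = 1.0435.
y gives more utility per dollar, so spend all income on y: y* = M/P_y, x* = 0.
Numerically: x* = 0, y* = 25.0435.

x* = 0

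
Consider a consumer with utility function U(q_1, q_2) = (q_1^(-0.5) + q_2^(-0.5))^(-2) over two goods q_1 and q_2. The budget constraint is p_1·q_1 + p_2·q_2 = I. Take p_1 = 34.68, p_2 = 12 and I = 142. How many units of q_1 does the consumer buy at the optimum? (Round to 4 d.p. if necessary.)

From the CES first-order condition, (q_2/q_1)^(1.5) = p_1/p_2.
Solve for the ratio: q_2/q_1 = [p_1/p_2]^(2/3).
Substitute q_2 = (q_2/q_1)·q_1 into the budget: q_1* = I/(p_1 + p_2·(q_2/q_1)).
Numerically q_2/q_1 = 2.028921, so q_1* = 142/(34.68 + 12·2.028921) = 2.4057.

q_1* = 2.4057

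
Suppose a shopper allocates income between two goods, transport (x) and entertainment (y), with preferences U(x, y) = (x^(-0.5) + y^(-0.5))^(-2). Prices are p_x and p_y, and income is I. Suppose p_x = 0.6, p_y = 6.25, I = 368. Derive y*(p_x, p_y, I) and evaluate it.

Numerically y/x = 0.209659, so x* = 368/(0.6 + 6.25·0.209659) = 192.6328 and y* = 0.209659·192.6328 = 40.3873.

y* = 40.3873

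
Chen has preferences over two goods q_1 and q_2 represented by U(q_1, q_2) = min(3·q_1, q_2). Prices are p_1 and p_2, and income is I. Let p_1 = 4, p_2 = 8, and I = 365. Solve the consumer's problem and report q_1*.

With perfect complements, no substitution: consume in ratio q_1:q_2 = 1:3.
Budget: p_1·q_1 + p_2·3·q_1 = I, so (p_1 + 3·p_2)·q_1 = I.
Demand: q_1*(p_1,p_2,I) = I/(p_1 + 3·p_2), q_2* = 3·I/(p_1 + 3·p_2).
Here 4 + 3·8 = 28, giving q_1* = 13.0357.

q_1* = 13.0357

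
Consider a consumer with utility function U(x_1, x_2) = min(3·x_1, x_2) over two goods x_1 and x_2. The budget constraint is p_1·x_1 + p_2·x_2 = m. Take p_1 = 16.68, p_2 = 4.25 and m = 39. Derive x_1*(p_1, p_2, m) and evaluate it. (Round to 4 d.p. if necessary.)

x_1* = 1.3252

With perfect complements, no substitution: consume in ratio x_1:x_2 = 1:3.
Budget: p_1·x_1 + p_2·3·x_1 = m, so (p_1 + 3·p_2)·x_1 = m.
Demand: x_1*(p_1,p_2,m) = m/(p_1 + 3·p_2), x_2* = 3·m/(p_1 + 3·p_2).
Here 16.68 + 3·4.25 = 29.43, giving x_1* = 1.3252.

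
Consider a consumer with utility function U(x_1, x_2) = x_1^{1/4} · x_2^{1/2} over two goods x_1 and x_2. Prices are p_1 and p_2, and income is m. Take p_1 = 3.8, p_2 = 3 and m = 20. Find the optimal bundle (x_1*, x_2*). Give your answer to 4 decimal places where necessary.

x_1* = 1.7544, x_2* = 4.4444

The MRS is (1/2)·x_2/x_1. Set MRS = p_1/p_2.
So 0.25·p_2·x_2 = 0.5·p_1·x_1; combined with the budget, a share 1/3 of income goes to x_1.
Demand: x_1*(p_1,p_2,m) = 1/3·m/p_1 and x_2* = 2/3·m/p_2.
At p_1=3.8, p_2=3, m=20: x_1* = 1/3·20/3.8 = 1.7544, x_2* = 4.4444.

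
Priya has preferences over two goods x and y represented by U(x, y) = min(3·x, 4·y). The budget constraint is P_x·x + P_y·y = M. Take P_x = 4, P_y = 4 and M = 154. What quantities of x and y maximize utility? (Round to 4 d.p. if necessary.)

x* = 22, y* = 16.5

Demand: x*(P_x,P_y,M) = 4·M/(4·P_x + 3·P_y), y* = 3·M/(4·P_x + 3·P_y).
Here 4·4 + 3·4 = 28, giving x* = 22 and y* = 16.5.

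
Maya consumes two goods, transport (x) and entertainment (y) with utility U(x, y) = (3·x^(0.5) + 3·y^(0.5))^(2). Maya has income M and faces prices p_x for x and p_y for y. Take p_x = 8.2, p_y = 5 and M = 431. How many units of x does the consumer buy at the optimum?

MU_x ∝ 3·x^(-0.5), MU_y ∝ 3·y^(-0.5), so MRS = (y/x)^(0.5) = p_x/p_y.
Hence y/x = (p_x/p_y)^(1/(0.5)), i.e. raised to the 2 power.
With the ratio pinned down, the budget gives x* = M/(p_x + p_y·(y/x)) and y* = (y/x)·x*.
Numerically y/x = 2.6896, so x* = 431/(8.2 + 5·2.6896) = 19.9095.

x* = 19.9095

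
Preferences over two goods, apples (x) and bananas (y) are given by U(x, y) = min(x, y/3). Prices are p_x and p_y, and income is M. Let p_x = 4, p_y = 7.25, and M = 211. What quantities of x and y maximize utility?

x* = 8.1942, y* = 24.5825

With perfect complements, no substitution: consume in ratio x:y = 1:3.
Budget: p_x·x + p_y·3·x = M, so (p_x + 3·p_y)·x = M.
Demand: x*(p_x,p_y,M) = M/(p_x + 3·p_y), y* = 3·M/(p_x + 3·p_y).
Here 4 + 3·7.25 = 25.75, giving x* = 8.1942 and y* = 24.5825.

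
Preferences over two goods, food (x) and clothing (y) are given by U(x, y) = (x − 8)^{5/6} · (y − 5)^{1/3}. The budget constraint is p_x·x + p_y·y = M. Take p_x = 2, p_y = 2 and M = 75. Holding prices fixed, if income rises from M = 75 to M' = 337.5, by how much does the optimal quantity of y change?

Δy* = 37.5

This is Cobb-Douglas in (x−8, y−5): tangency gives 5/6·p_y·(y−5) = 1/3·p_x·(x−8).
Substituting into the budget: x* = 8 + 5/7·(M − 8·p_x − 5·p_y)/p_x, and y* = 5 + 2/7·(…)/p_y.
Discretionary income = 75 − 8·2 − 5·2 = 49; y* = 5 + 2/7·49/2 = 12.
At M' = 337.5: y* = 49.5. Change: 49.5 − 12 = 37.5.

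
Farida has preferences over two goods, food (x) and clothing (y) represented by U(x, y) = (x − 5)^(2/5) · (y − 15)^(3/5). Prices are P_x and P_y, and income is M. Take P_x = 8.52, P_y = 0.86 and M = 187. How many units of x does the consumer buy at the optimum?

x* = 11.1737

After buying the subsistence bundle (5, 15), a share 0.4 of the remaining income goes to x: x* = 5 + 0.4·(M − 5P_x − 15P_y)/P_x.
Discretionary income = 187 − 5·8.52 − 15·0.86 = 131.5; x* = 5 + 0.4·131.5/8.52 = 11.1737.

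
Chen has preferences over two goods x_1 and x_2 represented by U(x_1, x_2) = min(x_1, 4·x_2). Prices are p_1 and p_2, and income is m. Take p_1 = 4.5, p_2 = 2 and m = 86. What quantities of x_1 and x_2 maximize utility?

x_1* = 17.2, x_2* = 4.3

With perfect complements, no substitution: consume in ratio x_1:x_2 = 4:1.
Budget: p_1·x_1 + p_2·(1/4)·x_1 = m, so (4·p_1 + p_2)·x_1 = 4·m.
Demand: x_1*(p_1,p_2,m) = 4·m/(4·p_1 + p_2), x_2* = m/(4·p_1 + p_2).
Here 4·4.5 + 2 = 20, giving x_1* = 17.2 and x_2* = 4.3.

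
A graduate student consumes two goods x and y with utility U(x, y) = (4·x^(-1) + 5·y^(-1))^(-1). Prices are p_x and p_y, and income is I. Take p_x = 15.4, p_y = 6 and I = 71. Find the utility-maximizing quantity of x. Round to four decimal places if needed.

From the CES first-order condition, (4/5)·(y/x)^(2) = p_x/p_y.
Solve for the ratio: y/x = [(5/4)·p_x/p_y]^(0.5).
With the ratio pinned down, the budget gives x* = I/(p_x + p_y·(y/x)) and y* = (y/x)·x*.
Numerically y/x = 1.791182, so x* = 71/(15.4 + 6·1.791182) = 2.7154.

x* = 2.7154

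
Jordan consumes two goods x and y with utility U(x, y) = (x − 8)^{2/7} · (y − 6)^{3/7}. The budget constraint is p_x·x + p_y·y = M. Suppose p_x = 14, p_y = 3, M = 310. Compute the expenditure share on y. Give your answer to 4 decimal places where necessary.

share on y = 0.4065

Let x' = x−8, y' = y−6. MRS = (2/3)·y'/x' = p_x/p_y.
Substituting into the budget: x* = 8 + 0.4·(M − 8·p_x − 6·p_y)/p_x, and y* = 6 + 0.6·(…)/p_y.
Discretionary income = 310 − 8·14 − 6·3 = 180; x* = 8 + 0.4·180/14 = 13.1429; y* = 6 + 0.6·180/3 = 42.
Expenditure on y: 3·42 = 126; share = 0.4065.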